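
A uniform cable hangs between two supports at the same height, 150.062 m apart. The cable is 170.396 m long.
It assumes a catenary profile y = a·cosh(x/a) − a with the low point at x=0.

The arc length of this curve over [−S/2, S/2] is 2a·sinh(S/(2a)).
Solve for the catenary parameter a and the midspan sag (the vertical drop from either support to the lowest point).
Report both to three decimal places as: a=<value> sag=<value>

seed: a₀ = √(S³/(24(L−S))) = √(150.062³/(24·20.334)) = 83.212595
iter 1: u=0.901678  f(a)=+8.428e-01  f'(a)=-5.296e-01  a ← 83.212595 − (+8.428e-01/-5.296e-01) = 84.803866
iter 2: u=0.884759  f(a)=+2.478e-02  f'(a)=-4.989e-01  a ← 84.803866 − (+2.478e-02/-4.989e-01) = 84.853540
iter 3: u=0.884241  f(a)=+2.287e-05  f'(a)=-4.980e-01  a ← 84.853540 − (+2.287e-05/-4.980e-01) = 84.853586
iter 4: u=0.884241  f(a)=+1.950e-11  f'(a)=-4.980e-01  a ← 84.853586 − (+1.950e-11/-4.980e-01) = 84.853586
converged: |Δa| < 1e-12 after 4 iterations
sag = a·(cosh(S/(2a)) − 1) = 84.853586·(cosh(0.884241) − 1) = 35.391290
T_max/T_min = cosh(S/(2a)) = 1.417087

a=84.854 sag=35.391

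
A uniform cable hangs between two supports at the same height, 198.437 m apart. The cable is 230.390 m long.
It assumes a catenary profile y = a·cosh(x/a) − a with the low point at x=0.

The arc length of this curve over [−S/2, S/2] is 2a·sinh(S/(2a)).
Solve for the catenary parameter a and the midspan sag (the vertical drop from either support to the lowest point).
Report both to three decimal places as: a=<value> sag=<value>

seed: a₀ = √(S³/(24(L−S))) = √(198.437³/(24·31.953)) = 100.942147
iter 1: u=0.982924  f(a)=+1.580e+00  f'(a)=-6.964e-01  a ← 100.942147 − (+1.580e+00/-6.964e-01) = 103.210268
iter 2: u=0.961324  f(a)=+5.481e-02  f'(a)=-6.488e-01  a ← 103.210268 − (+5.481e-02/-6.488e-01) = 103.294736
iter 3: u=0.960538  f(a)=+7.124e-05  f'(a)=-6.472e-01  a ← 103.294736 − (+7.124e-05/-6.472e-01) = 103.294846
iter 4: u=0.960537  f(a)=+1.207e-10  f'(a)=-6.472e-01  a ← 103.294846 − (+1.207e-10/-6.472e-01) = 103.294846
iter 5: u=0.960537  f(a)=+2.842e-14  f'(a)=-6.472e-01  a ← 103.294846 − (+2.842e-14/-6.472e-01) = 103.294846
converged: |Δa| < 1e-12 after 5 iterations
sag = a·(cosh(S/(2a)) − 1) = 103.294846·(cosh(0.960537) − 1) = 51.429791
T_max/T_min = cosh(S/(2a)) = 1.497893

a=103.295 sag=51.430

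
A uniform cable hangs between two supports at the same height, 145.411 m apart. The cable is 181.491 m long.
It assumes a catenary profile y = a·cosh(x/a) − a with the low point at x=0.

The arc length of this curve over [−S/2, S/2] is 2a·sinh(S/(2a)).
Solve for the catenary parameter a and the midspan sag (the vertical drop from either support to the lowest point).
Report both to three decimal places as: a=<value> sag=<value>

seed: a₀ = √(S³/(24(L−S))) = √(145.411³/(24·36.080)) = 59.587753
iter 1: u=1.220142  f(a)=+2.783e+00  f'(a)=-1.401e+00  a ← 59.587753 − (+2.783e+00/-1.401e+00) = 61.573933
iter 2: u=1.180784  f(a)=+1.452e-01  f'(a)=-1.258e+00  a ← 61.573933 − (+1.452e-01/-1.258e+00) = 61.689316
iter 3: u=1.178575  f(a)=+4.434e-04  f'(a)=-1.251e+00  a ← 61.689316 − (+4.434e-04/-1.251e+00) = 61.689671
iter 4: u=1.178568  f(a)=+4.163e-09  f'(a)=-1.251e+00  a ← 61.689671 − (+4.163e-09/-1.251e+00) = 61.689671
iter 5: u=1.178568  f(a)=+0.000e+00  f'(a)=-1.251e+00  a ← 61.689671 − (+0.000e+00/-1.251e+00) = 61.689671
converged: |Δa| < 1e-12 after 5 iterations
sag = a·(cosh(S/(2a)) − 1) = 61.689671·(cosh(1.178568) − 1) = 48.038909
T_max/T_min = cosh(S/(2a)) = 1.778719

a=61.690 sag=48.039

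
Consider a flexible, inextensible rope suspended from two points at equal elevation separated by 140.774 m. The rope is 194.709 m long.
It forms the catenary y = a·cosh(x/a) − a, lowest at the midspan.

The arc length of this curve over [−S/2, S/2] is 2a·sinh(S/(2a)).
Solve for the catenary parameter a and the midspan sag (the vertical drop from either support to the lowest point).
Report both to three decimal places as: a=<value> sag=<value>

seed: a₀ = √(S³/(24(L−S))) = √(140.774³/(24·53.935)) = 46.424017
iter 1: u=1.516176  f(a)=+6.550e+00  f'(a)=-2.903e+00  a ← 46.424017 − (+6.550e+00/-2.903e+00) = 48.679793
iter 2: u=1.445918  f(a)=+5.076e-01  f'(a)=-2.469e+00  a ← 48.679793 − (+5.076e-01/-2.469e+00) = 48.885370
iter 3: u=1.439838  f(a)=+3.616e-03  f'(a)=-2.434e+00  a ← 48.885370 − (+3.616e-03/-2.434e+00) = 48.886856
iter 4: u=1.439794  f(a)=+1.863e-07  f'(a)=-2.434e+00  a ← 48.886856 − (+1.863e-07/-2.434e+00) = 48.886856
iter 5: u=1.439794  f(a)=+2.842e-14  f'(a)=-2.434e+00  a ← 48.886856 − (+2.842e-14/-2.434e+00) = 48.886856
converged: |Δa| < 1e-12 after 5 iterations
sag = a·(cosh(S/(2a)) − 1) = 48.886856·(cosh(1.439794) − 1) = 60.052684
T_max/T_min = cosh(S/(2a)) = 2.228401

a=48.887 sag=60.053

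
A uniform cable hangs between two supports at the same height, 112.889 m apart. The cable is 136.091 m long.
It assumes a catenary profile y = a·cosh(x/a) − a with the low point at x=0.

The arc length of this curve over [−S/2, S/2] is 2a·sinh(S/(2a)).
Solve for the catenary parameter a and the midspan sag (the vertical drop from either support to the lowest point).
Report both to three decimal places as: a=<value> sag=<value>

a=52.327 sag=33.512

seed: a₀ = √(S³/(24(L−S))) = √(112.889³/(24·23.202)) = 50.828712
iter 1: u=1.110485  f(a)=+1.473e+00  f'(a)=-1.031e+00  a ← 50.828712 − (+1.473e+00/-1.031e+00) = 52.258300
iter 2: u=1.080106  f(a)=+6.444e-02  f'(a)=-9.422e-01  a ← 52.258300 − (+6.444e-02/-9.422e-01) = 52.326696
iter 3: u=1.078694  f(a)=+1.358e-04  f'(a)=-9.383e-01  a ← 52.326696 − (+1.358e-04/-9.383e-01) = 52.326841
iter 4: u=1.078691  f(a)=+6.057e-10  f'(a)=-9.383e-01  a ← 52.326841 − (+6.057e-10/-9.383e-01) = 52.326841
iter 5: u=1.078691  f(a)=+2.842e-14  f'(a)=-9.383e-01  a ← 52.326841 − (+2.842e-14/-9.383e-01) = 52.326841
converged: |Δa| < 1e-12 after 5 iterations
sag = a·(cosh(S/(2a)) − 1) = 52.326841·(cosh(1.078691) − 1) = 33.511894
T_max/T_min = cosh(S/(2a)) = 1.640434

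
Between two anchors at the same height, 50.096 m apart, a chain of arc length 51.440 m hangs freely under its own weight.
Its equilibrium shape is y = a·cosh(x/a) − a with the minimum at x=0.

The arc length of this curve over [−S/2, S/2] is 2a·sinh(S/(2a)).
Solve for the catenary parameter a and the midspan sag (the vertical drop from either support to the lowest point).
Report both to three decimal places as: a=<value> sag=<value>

seed: a₀ = √(S³/(24(L−S))) = √(50.096³/(24·1.344)) = 62.430860
iter 1: u=0.401212  f(a)=+1.086e-02  f'(a)=-4.375e-02  a ← 62.430860 − (+1.086e-02/-4.375e-02) = 62.679046
iter 2: u=0.399623  f(a)=+6.509e-05  f'(a)=-4.323e-02  a ← 62.679046 − (+6.509e-05/-4.323e-02) = 62.680552
iter 3: u=0.399614  f(a)=+2.370e-09  f'(a)=-4.323e-02  a ← 62.680552 − (+2.370e-09/-4.323e-02) = 62.680552
iter 4: u=0.399614  f(a)=+7.105e-15  f'(a)=-4.323e-02  a ← 62.680552 − (+7.105e-15/-4.323e-02) = 62.680552
converged: |Δa| < 1e-12 after 4 iterations
sag = a·(cosh(S/(2a)) − 1) = 62.680552·(cosh(0.399614) − 1) = 5.071717
T_max/T_min = cosh(S/(2a)) = 1.080914

a=62.681 sag=5.072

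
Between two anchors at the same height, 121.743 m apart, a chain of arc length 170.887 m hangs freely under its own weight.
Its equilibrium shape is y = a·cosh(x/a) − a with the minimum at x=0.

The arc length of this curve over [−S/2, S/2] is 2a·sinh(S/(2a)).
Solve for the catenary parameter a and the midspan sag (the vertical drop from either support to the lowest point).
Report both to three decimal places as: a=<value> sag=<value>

seed: a₀ = √(S³/(24(L−S))) = √(121.743³/(24·49.144)) = 39.113360
iter 1: u=1.556284  f(a)=+6.306e+00  f'(a)=-3.177e+00  a ← 39.113360 − (+6.306e+00/-3.177e+00) = 41.098621
iter 2: u=1.481108  f(a)=+5.119e-01  f'(a)=-2.680e+00  a ← 41.098621 − (+5.119e-01/-2.680e+00) = 41.289646
iter 3: u=1.474256  f(a)=+4.032e-03  f'(a)=-2.638e+00  a ← 41.289646 − (+4.032e-03/-2.638e+00) = 41.291174
iter 4: u=1.474201  f(a)=+2.545e-07  f'(a)=-2.638e+00  a ← 41.291174 − (+2.545e-07/-2.638e+00) = 41.291175
iter 5: u=1.474201  f(a)=+0.000e+00  f'(a)=-2.638e+00  a ← 41.291175 − (+0.000e+00/-2.638e+00) = 41.291175
converged: |Δa| < 1e-12 after 5 iterations
sag = a·(cosh(S/(2a)) − 1) = 41.291175·(cosh(1.474201) − 1) = 53.606416
T_max/T_min = cosh(S/(2a)) = 2.298254

a=41.291 sag=53.606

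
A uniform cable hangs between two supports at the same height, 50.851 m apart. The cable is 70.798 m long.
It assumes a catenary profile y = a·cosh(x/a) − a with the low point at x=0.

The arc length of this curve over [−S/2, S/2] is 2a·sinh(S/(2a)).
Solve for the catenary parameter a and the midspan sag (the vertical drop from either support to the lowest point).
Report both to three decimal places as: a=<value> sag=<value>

seed: a₀ = √(S³/(24(L−S))) = √(50.851³/(24·19.947)) = 16.573141
iter 1: u=1.534139  f(a)=+2.483e+00  f'(a)=-3.023e+00  a ← 16.573141 − (+2.483e+00/-3.023e+00) = 17.394482
iter 2: u=1.461699  f(a)=+1.965e-01  f'(a)=-2.562e+00  a ← 17.394482 − (+1.965e-01/-2.562e+00) = 17.471191
iter 3: u=1.455281  f(a)=+1.465e-03  f'(a)=-2.524e+00  a ← 17.471191 − (+1.465e-03/-2.524e+00) = 17.471771
iter 4: u=1.455233  f(a)=+8.273e-08  f'(a)=-2.524e+00  a ← 17.471771 − (+8.273e-08/-2.524e+00) = 17.471771
iter 5: u=1.455233  f(a)=-1.421e-14  f'(a)=-2.524e+00  a ← 17.471771 − (-1.421e-14/-2.524e+00) = 17.471771
converged: |Δa| < 1e-12 after 5 iterations
sag = a·(cosh(S/(2a)) − 1) = 17.471771·(cosh(1.455233) − 1) = 22.004196
T_max/T_min = cosh(S/(2a)) = 2.259414

a=17.472 sag=22.004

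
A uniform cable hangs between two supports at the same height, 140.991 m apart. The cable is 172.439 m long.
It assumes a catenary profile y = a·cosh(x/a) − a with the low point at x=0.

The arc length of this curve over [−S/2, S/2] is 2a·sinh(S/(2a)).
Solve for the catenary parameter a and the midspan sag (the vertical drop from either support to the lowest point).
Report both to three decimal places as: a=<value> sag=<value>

seed: a₀ = √(S³/(24(L−S))) = √(140.991³/(24·31.448)) = 60.937544
iter 1: u=1.156848  f(a)=+2.173e+00  f'(a)=-1.177e+00  a ← 60.937544 − (+2.173e+00/-1.177e+00) = 62.783411
iter 2: u=1.122836  f(a)=+1.026e-01  f'(a)=-1.068e+00  a ← 62.783411 − (+1.026e-01/-1.068e+00) = 62.879484
iter 3: u=1.121121  f(a)=+2.541e-04  f'(a)=-1.063e+00  a ← 62.879484 − (+2.541e-04/-1.063e+00) = 62.879723
iter 4: u=1.121117  f(a)=+1.567e-09  f'(a)=-1.063e+00  a ← 62.879723 − (+1.567e-09/-1.063e+00) = 62.879723
iter 5: u=1.121117  f(a)=-2.842e-14  f'(a)=-1.063e+00  a ← 62.879723 − (-2.842e-14/-1.063e+00) = 62.879723
converged: |Δa| < 1e-12 after 5 iterations
sag = a·(cosh(S/(2a)) − 1) = 62.879723·(cosh(1.121117) − 1) = 43.833265
T_max/T_min = cosh(S/(2a)) = 1.697097

a=62.880 sag=43.833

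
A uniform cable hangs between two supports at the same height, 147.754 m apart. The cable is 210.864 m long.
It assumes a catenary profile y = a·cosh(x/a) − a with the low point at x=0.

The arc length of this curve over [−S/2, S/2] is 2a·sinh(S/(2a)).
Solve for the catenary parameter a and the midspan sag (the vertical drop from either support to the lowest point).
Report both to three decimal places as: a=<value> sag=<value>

seed: a₀ = √(S³/(24(L−S))) = √(147.754³/(24·63.110)) = 46.148136
iter 1: u=1.600866  f(a)=+8.598e+00  f'(a)=-3.503e+00  a ← 46.148136 − (+8.598e+00/-3.503e+00) = 48.602437
iter 2: u=1.520027  f(a)=+7.336e-01  f'(a)=-2.929e+00  a ← 48.602437 − (+7.336e-01/-2.929e+00) = 48.852895
iter 3: u=1.512234  f(a)=+6.440e-03  f'(a)=-2.878e+00  a ← 48.852895 − (+6.440e-03/-2.878e+00) = 48.855133
iter 4: u=1.512165  f(a)=+5.059e-07  f'(a)=-2.877e+00  a ← 48.855133 − (+5.059e-07/-2.877e+00) = 48.855133
iter 5: u=1.512165  f(a)=+0.000e+00  f'(a)=-2.877e+00  a ← 48.855133 − (+0.000e+00/-2.877e+00) = 48.855133
converged: |Δa| < 1e-12 after 5 iterations
sag = a·(cosh(S/(2a)) − 1) = 48.855133·(cosh(1.512165) − 1) = 67.346117
T_max/T_min = cosh(S/(2a)) = 2.378486

a=48.855 sag=67.346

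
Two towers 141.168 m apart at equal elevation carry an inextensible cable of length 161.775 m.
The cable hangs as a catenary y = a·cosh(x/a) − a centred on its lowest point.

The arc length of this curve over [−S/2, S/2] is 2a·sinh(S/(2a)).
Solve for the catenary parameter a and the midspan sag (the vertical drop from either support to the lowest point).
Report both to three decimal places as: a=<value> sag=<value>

seed: a₀ = √(S³/(24(L−S))) = √(141.168³/(24·20.607)) = 75.420844
iter 1: u=0.935869  f(a)=+9.215e-01  f'(a)=-5.958e-01  a ← 75.420844 − (+9.215e-01/-5.958e-01) = 76.967378
iter 2: u=0.917064  f(a)=+2.911e-02  f'(a)=-5.587e-01  a ← 76.967378 − (+2.911e-02/-5.587e-01) = 77.019471
iter 3: u=0.916444  f(a)=+3.114e-05  f'(a)=-5.575e-01  a ← 77.019471 − (+3.114e-05/-5.575e-01) = 77.019527
iter 4: u=0.916443  f(a)=+3.570e-11  f'(a)=-5.575e-01  a ← 77.019527 − (+3.570e-11/-5.575e-01) = 77.019527
converged: |Δa| < 1e-12 after 4 iterations
sag = a·(cosh(S/(2a)) − 1) = 77.019527·(cosh(0.916443) − 1) = 34.671096
T_max/T_min = cosh(S/(2a)) = 1.450160

a=77.020 sag=34.671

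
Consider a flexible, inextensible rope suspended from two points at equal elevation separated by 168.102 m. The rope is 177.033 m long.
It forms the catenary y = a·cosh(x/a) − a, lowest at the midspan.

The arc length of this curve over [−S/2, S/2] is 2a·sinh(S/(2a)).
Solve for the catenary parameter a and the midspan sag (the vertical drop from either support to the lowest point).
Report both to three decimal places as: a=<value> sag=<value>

seed: a₀ = √(S³/(24(L−S))) = √(168.102³/(24·8.931)) = 148.868789
iter 1: u=0.564598  f(a)=+1.434e-01  f'(a)=-1.239e-01  a ← 148.868789 − (+1.434e-01/-1.239e-01) = 150.026870
iter 2: u=0.560240  f(a)=+1.691e-03  f'(a)=-1.209e-01  a ← 150.026870 − (+1.691e-03/-1.209e-01) = 150.040850
iter 3: u=0.560187  f(a)=+2.412e-07  f'(a)=-1.209e-01  a ← 150.040850 − (+2.412e-07/-1.209e-01) = 150.040852
iter 4: u=0.560187  f(a)=+2.842e-14  f'(a)=-1.209e-01  a ← 150.040852 − (+2.842e-14/-1.209e-01) = 150.040852
converged: |Δa| < 1e-12 after 4 iterations
sag = a·(cosh(S/(2a)) − 1) = 150.040852·(cosh(0.560187) − 1) = 24.164280
T_max/T_min = cosh(S/(2a)) = 1.161051

a=150.041 sag=24.164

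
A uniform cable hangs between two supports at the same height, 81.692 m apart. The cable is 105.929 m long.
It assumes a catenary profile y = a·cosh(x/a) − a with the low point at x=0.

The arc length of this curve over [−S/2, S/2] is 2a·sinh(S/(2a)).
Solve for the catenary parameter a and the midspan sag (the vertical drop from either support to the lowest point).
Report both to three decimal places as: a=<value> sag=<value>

seed: a₀ = √(S³/(24(L−S))) = √(81.692³/(24·24.237)) = 30.614293
iter 1: u=1.334213  f(a)=+2.251e+00  f'(a)=-1.884e+00  a ← 30.614293 − (+2.251e+00/-1.884e+00) = 31.809230
iter 2: u=1.284093  f(a)=+1.385e-01  f'(a)=-1.658e+00  a ← 31.809230 − (+1.385e-01/-1.658e+00) = 31.892743
iter 3: u=1.280730  f(a)=+6.004e-04  f'(a)=-1.644e+00  a ← 31.892743 − (+6.004e-04/-1.644e+00) = 31.893108
iter 4: u=1.280716  f(a)=+1.139e-08  f'(a)=-1.644e+00  a ← 31.893108 − (+1.139e-08/-1.644e+00) = 31.893108
iter 5: u=1.280716  f(a)=-2.842e-14  f'(a)=-1.644e+00  a ← 31.893108 − (-2.842e-14/-1.644e+00) = 31.893108
converged: |Δa| < 1e-12 after 5 iterations
sag = a·(cosh(S/(2a)) − 1) = 31.893108·(cosh(1.280716) − 1) = 29.932523
T_max/T_min = cosh(S/(2a)) = 1.938526

a=31.893 sag=29.933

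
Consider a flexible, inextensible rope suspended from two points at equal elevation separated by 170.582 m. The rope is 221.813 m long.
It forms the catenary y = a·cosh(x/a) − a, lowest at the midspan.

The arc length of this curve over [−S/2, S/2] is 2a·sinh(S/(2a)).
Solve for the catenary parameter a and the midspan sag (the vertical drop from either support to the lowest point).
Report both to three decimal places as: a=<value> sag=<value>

a=66.222 sag=62.951

seed: a₀ = √(S³/(24(L−S))) = √(170.582³/(24·51.231)) = 63.537155
iter 1: u=1.342380  f(a)=+4.819e+00  f'(a)=-1.923e+00  a ← 63.537155 − (+4.819e+00/-1.923e+00) = 66.043679
iter 2: u=1.291433  f(a)=+2.998e-01  f'(a)=-1.690e+00  a ← 66.043679 − (+2.998e-01/-1.690e+00) = 66.221086
iter 3: u=1.287973  f(a)=+1.331e-03  f'(a)=-1.675e+00  a ← 66.221086 − (+1.331e-03/-1.675e+00) = 66.221881
iter 4: u=1.287958  f(a)=+2.649e-08  f'(a)=-1.675e+00  a ← 66.221881 − (+2.649e-08/-1.675e+00) = 66.221881
iter 5: u=1.287958  f(a)=+0.000e+00  f'(a)=-1.675e+00  a ← 66.221881 − (+0.000e+00/-1.675e+00) = 66.221881
converged: |Δa| < 1e-12 after 5 iterations
sag = a·(cosh(S/(2a)) − 1) = 66.221881·(cosh(1.287958) − 1) = 62.950830
T_max/T_min = cosh(S/(2a)) = 1.950605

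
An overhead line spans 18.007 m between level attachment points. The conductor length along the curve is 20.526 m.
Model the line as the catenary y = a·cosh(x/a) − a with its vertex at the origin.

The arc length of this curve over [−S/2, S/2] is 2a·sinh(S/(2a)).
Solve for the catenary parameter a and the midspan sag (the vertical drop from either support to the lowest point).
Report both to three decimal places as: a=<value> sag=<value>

a=10.027 sag=4.321

seed: a₀ = √(S³/(24(L−S))) = √(18.007³/(24·2.519)) = 9.827484
iter 1: u=0.916155  f(a)=+1.079e-01  f'(a)=-5.570e-01  a ← 9.827484 − (+1.079e-01/-5.570e-01) = 10.021121
iter 2: u=0.898452  f(a)=+3.270e-03  f'(a)=-5.237e-01  a ← 10.021121 − (+3.270e-03/-5.237e-01) = 10.027366
iter 3: u=0.897893  f(a)=+3.215e-06  f'(a)=-5.226e-01  a ← 10.027366 − (+3.215e-06/-5.226e-01) = 10.027372
iter 4: u=0.897892  f(a)=+3.116e-12  f'(a)=-5.226e-01  a ← 10.027372 − (+3.116e-12/-5.226e-01) = 10.027372
converged: |Δa| < 1e-12 after 4 iterations
sag = a·(cosh(S/(2a)) − 1) = 10.027372·(cosh(0.897892) − 1) = 4.321055
T_max/T_min = cosh(S/(2a)) = 1.430926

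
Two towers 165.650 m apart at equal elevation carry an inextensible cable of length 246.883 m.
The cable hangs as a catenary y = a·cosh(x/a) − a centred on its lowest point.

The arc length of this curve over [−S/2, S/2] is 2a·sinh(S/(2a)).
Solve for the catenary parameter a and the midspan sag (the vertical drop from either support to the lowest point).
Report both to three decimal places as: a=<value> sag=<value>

seed: a₀ = √(S³/(24(L−S))) = √(165.650³/(24·81.233)) = 48.285340
iter 1: u=1.715324  f(a)=+1.282e+01  f'(a)=-4.465e+00  a ← 48.285340 − (+1.282e+01/-4.465e+00) = 51.157505
iter 2: u=1.619020  f(a)=+1.233e+00  f'(a)=-3.644e+00  a ← 51.157505 − (+1.233e+00/-3.644e+00) = 51.495960
iter 3: u=1.608379  f(a)=+1.409e-02  f'(a)=-3.561e+00  a ← 51.495960 − (+1.409e-02/-3.561e+00) = 51.499915
iter 4: u=1.608255  f(a)=+1.884e-06  f'(a)=-3.560e+00  a ← 51.499915 − (+1.884e-06/-3.560e+00) = 51.499916
iter 5: u=1.608255  f(a)=+2.842e-14  f'(a)=-3.560e+00  a ← 51.499916 − (+2.842e-14/-3.560e+00) = 51.499916
converged: |Δa| < 1e-12 after 5 iterations
sag = a·(cosh(S/(2a)) − 1) = 51.499916·(cosh(1.608255) − 1) = 82.253758
T_max/T_min = cosh(S/(2a)) = 2.597163

a=51.500 sag=82.254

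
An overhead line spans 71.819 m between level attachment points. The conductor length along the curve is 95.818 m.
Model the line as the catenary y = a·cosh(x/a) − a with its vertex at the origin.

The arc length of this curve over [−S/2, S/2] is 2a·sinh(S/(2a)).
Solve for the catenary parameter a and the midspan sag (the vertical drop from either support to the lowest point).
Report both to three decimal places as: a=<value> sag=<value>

seed: a₀ = √(S³/(24(L−S))) = √(71.819³/(24·23.999)) = 25.360443
iter 1: u=1.415965  f(a)=+2.524e+00  f'(a)=-2.300e+00  a ← 25.360443 − (+2.524e+00/-2.300e+00) = 26.457670
iter 2: u=1.357243  f(a)=+1.730e-01  f'(a)=-1.995e+00  a ← 26.457670 − (+1.730e-01/-1.995e+00) = 26.544420
iter 3: u=1.352808  f(a)=+9.458e-04  f'(a)=-1.973e+00  a ← 26.544420 − (+9.458e-04/-1.973e+00) = 26.544899
iter 4: u=1.352783  f(a)=+2.859e-08  f'(a)=-1.973e+00  a ← 26.544899 − (+2.859e-08/-1.973e+00) = 26.544899
iter 5: u=1.352783  f(a)=+1.421e-14  f'(a)=-1.973e+00  a ← 26.544899 − (+1.421e-14/-1.973e+00) = 26.544899
converged: |Δa| < 1e-12 after 5 iterations
sag = a·(cosh(S/(2a)) − 1) = 26.544899·(cosh(1.352783) − 1) = 28.226480
T_max/T_min = cosh(S/(2a)) = 2.063349

a=26.545 sag=28.226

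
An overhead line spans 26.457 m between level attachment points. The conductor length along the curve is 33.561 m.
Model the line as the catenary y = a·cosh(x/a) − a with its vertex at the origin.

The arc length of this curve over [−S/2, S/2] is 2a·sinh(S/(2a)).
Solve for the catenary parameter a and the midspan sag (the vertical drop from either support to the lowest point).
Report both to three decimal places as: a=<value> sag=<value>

seed: a₀ = √(S³/(24(L−S))) = √(26.457³/(24·7.104)) = 10.422066
iter 1: u=1.269278  f(a)=+5.947e-01  f'(a)=-1.596e+00  a ← 10.422066 − (+5.947e-01/-1.596e+00) = 10.794705
iter 2: u=1.225462  f(a)=+3.338e-02  f'(a)=-1.421e+00  a ← 10.794705 − (+3.338e-02/-1.421e+00) = 10.818193
iter 3: u=1.222801  f(a)=+1.190e-04  f'(a)=-1.411e+00  a ← 10.818193 − (+1.190e-04/-1.411e+00) = 10.818277
iter 4: u=1.222792  f(a)=+1.526e-09  f'(a)=-1.411e+00  a ← 10.818277 − (+1.526e-09/-1.411e+00) = 10.818277
iter 5: u=1.222792  f(a)=-7.105e-15  f'(a)=-1.411e+00  a ← 10.818277 − (-7.105e-15/-1.411e+00) = 10.818277
converged: |Δa| < 1e-12 after 5 iterations
sag = a·(cosh(S/(2a)) − 1) = 10.818277·(cosh(1.222792) − 1) = 9.147200
T_max/T_min = cosh(S/(2a)) = 1.845532

a=10.818 sag=9.147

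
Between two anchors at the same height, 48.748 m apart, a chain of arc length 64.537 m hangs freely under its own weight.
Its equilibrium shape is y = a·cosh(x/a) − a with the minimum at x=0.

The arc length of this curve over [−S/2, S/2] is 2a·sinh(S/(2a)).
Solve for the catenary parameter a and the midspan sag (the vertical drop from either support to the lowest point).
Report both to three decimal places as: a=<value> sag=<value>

a=18.278 sag=18.808

seed: a₀ = √(S³/(24(L−S))) = √(48.748³/(24·15.789)) = 17.484462
iter 1: u=1.394038  f(a)=+1.607e+00  f'(a)=-2.182e+00  a ← 17.484462 − (+1.607e+00/-2.182e+00) = 18.220891
iter 2: u=1.337695  f(a)=+1.071e-01  f'(a)=-1.900e+00  a ← 18.220891 − (+1.071e-01/-1.900e+00) = 18.277260
iter 3: u=1.333570  f(a)=+5.510e-04  f'(a)=-1.881e+00  a ← 18.277260 − (+5.510e-04/-1.881e+00) = 18.277553
iter 4: u=1.333548  f(a)=+1.474e-08  f'(a)=-1.881e+00  a ← 18.277553 − (+1.474e-08/-1.881e+00) = 18.277553
iter 5: u=1.333548  f(a)=-1.421e-14  f'(a)=-1.881e+00  a ← 18.277553 − (-1.421e-14/-1.881e+00) = 18.277553
converged: |Δa| < 1e-12 after 5 iterations
sag = a·(cosh(S/(2a)) − 1) = 18.277553·(cosh(1.333548) − 1) = 18.807822
T_max/T_min = cosh(S/(2a)) = 2.029012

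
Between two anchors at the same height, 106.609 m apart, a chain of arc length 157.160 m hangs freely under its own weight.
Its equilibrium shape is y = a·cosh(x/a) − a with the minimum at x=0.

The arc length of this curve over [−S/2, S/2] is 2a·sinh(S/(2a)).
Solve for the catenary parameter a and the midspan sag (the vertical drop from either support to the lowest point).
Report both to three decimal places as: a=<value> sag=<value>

seed: a₀ = √(S³/(24(L−S))) = √(106.609³/(24·50.551)) = 31.602418
iter 1: u=1.686722  f(a)=+7.698e+00  f'(a)=-4.207e+00  a ← 31.602418 − (+7.698e+00/-4.207e+00) = 33.432235
iter 2: u=1.594404  f(a)=+7.192e-01  f'(a)=-3.454e+00  a ← 33.432235 − (+7.192e-01/-3.454e+00) = 33.640435
iter 3: u=1.584537  f(a)=+7.707e-03  f'(a)=-3.381e+00  a ← 33.640435 − (+7.707e-03/-3.381e+00) = 33.642715
iter 4: u=1.584429  f(a)=+9.059e-07  f'(a)=-3.380e+00  a ← 33.642715 − (+9.059e-07/-3.380e+00) = 33.642715
iter 5: u=1.584429  f(a)=+0.000e+00  f'(a)=-3.380e+00  a ← 33.642715 − (+0.000e+00/-3.380e+00) = 33.642715
converged: |Δa| < 1e-12 after 5 iterations
sag = a·(cosh(S/(2a)) − 1) = 33.642715·(cosh(1.584429) − 1) = 51.836222
T_max/T_min = cosh(S/(2a)) = 2.540786

a=33.643 sag=51.836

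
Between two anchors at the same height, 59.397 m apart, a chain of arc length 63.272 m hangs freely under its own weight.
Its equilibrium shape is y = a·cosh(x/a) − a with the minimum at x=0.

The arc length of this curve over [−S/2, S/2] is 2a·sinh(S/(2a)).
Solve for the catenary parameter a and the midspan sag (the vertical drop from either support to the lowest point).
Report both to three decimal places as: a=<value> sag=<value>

seed: a₀ = √(S³/(24(L−S))) = √(59.397³/(24·3.875)) = 47.468476
iter 1: u=0.625647  f(a)=+7.655e-02  f'(a)=-1.697e-01  a ← 47.468476 − (+7.655e-02/-1.697e-01) = 47.919447
iter 2: u=0.619759  f(a)=+1.105e-03  f'(a)=-1.649e-01  a ← 47.919447 − (+1.105e-03/-1.649e-01) = 47.926147
iter 3: u=0.619672  f(a)=+2.375e-07  f'(a)=-1.648e-01  a ← 47.926147 − (+2.375e-07/-1.648e-01) = 47.926148
iter 4: u=0.619672  f(a)=+1.421e-14  f'(a)=-1.648e-01  a ← 47.926148 − (+1.421e-14/-1.648e-01) = 47.926148
converged: |Δa| < 1e-12 after 4 iterations
sag = a·(cosh(S/(2a)) − 1) = 47.926148·(cosh(0.619672) − 1) = 9.499910
T_max/T_min = cosh(S/(2a)) = 1.198220

a=47.926 sag=9.500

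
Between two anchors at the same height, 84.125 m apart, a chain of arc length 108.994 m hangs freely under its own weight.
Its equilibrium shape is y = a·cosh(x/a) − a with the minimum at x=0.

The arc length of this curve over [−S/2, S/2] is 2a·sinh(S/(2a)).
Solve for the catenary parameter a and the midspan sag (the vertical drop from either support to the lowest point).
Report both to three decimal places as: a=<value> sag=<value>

seed: a₀ = √(S³/(24(L−S))) = √(84.125³/(24·24.869)) = 31.582960
iter 1: u=1.331810  f(a)=+2.301e+00  f'(a)=-1.872e+00  a ← 31.582960 − (+2.301e+00/-1.872e+00) = 32.811830
iter 2: u=1.281931  f(a)=+1.411e-01  f'(a)=-1.649e+00  a ← 32.811830 − (+1.411e-01/-1.649e+00) = 32.897394
iter 3: u=1.278597  f(a)=+6.074e-04  f'(a)=-1.635e+00  a ← 32.897394 − (+6.074e-04/-1.635e+00) = 32.897765
iter 4: u=1.278582  f(a)=+1.136e-08  f'(a)=-1.635e+00  a ← 32.897765 − (+1.136e-08/-1.635e+00) = 32.897765
iter 5: u=1.278582  f(a)=+1.421e-14  f'(a)=-1.635e+00  a ← 32.897765 − (+1.421e-14/-1.635e+00) = 32.897765
converged: |Δa| < 1e-12 after 5 iterations
sag = a·(cosh(S/(2a)) − 1) = 32.897765·(cosh(1.278582) − 1) = 30.759017
T_max/T_min = cosh(S/(2a)) = 1.934988

a=32.898 sag=30.759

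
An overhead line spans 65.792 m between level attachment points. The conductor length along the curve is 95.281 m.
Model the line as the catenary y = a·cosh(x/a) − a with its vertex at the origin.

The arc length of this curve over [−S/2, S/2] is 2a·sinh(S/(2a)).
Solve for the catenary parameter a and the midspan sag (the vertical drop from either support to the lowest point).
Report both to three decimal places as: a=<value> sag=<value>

a=21.290 sag=30.891

seed: a₀ = √(S³/(24(L−S))) = √(65.792³/(24·29.489)) = 20.059679
iter 1: u=1.639907  f(a)=+4.229e+00  f'(a)=-3.811e+00  a ← 20.059679 − (+4.229e+00/-3.811e+00) = 21.169422
iter 2: u=1.553939  f(a)=+3.763e-01  f'(a)=-3.160e+00  a ← 21.169422 − (+3.763e-01/-3.160e+00) = 21.288498
iter 3: u=1.545248  f(a)=+3.622e-03  f'(a)=-3.100e+00  a ← 21.288498 − (+3.622e-03/-3.100e+00) = 21.289666
iter 4: u=1.545163  f(a)=+3.428e-07  f'(a)=-3.099e+00  a ← 21.289666 − (+3.428e-07/-3.099e+00) = 21.289666
iter 5: u=1.545163  f(a)=+1.421e-14  f'(a)=-3.099e+00  a ← 21.289666 − (+1.421e-14/-3.099e+00) = 21.289666
converged: |Δa| < 1e-12 after 5 iterations
sag = a·(cosh(S/(2a)) − 1) = 21.289666·(cosh(1.545163) − 1) = 30.891433
T_max/T_min = cosh(S/(2a)) = 2.451006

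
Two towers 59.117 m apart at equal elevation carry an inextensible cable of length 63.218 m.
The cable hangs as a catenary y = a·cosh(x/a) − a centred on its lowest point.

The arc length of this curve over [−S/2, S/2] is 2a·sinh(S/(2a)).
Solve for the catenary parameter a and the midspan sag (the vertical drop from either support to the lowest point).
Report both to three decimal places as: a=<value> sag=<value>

a=46.285 sag=9.763

seed: a₀ = √(S³/(24(L−S))) = √(59.117³/(24·4.101)) = 45.816095
iter 1: u=0.645155  f(a)=+8.620e-02  f'(a)=-1.866e-01  a ← 45.816095 − (+8.620e-02/-1.866e-01) = 46.278076
iter 2: u=0.638715  f(a)=+1.321e-03  f'(a)=-1.809e-01  a ← 46.278076 − (+1.321e-03/-1.809e-01) = 46.285379
iter 3: u=0.638614  f(a)=+3.211e-07  f'(a)=-1.808e-01  a ← 46.285379 − (+3.211e-07/-1.808e-01) = 46.285381
iter 4: u=0.638614  f(a)=+3.553e-14  f'(a)=-1.808e-01  a ← 46.285381 − (+3.553e-14/-1.808e-01) = 46.285381
converged: |Δa| < 1e-12 after 4 iterations
sag = a·(cosh(S/(2a)) − 1) = 46.285381·(cosh(0.638614) − 1) = 9.763396
T_max/T_min = cosh(S/(2a)) = 1.210939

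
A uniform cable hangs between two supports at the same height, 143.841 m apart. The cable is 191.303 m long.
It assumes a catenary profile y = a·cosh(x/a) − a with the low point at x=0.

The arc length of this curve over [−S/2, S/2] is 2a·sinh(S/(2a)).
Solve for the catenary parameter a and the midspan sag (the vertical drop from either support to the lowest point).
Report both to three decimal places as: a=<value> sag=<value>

a=53.474 sag=56.110

seed: a₀ = √(S³/(24(L−S))) = √(143.841³/(24·47.462)) = 51.114651
iter 1: u=1.407043  f(a)=+4.926e+00  f'(a)=-2.252e+00  a ← 51.114651 − (+4.926e+00/-2.252e+00) = 53.302256
iter 2: u=1.349296  f(a)=+3.339e-01  f'(a)=-1.956e+00  a ← 53.302256 − (+3.339e-01/-1.956e+00) = 53.472959
iter 3: u=1.344988  f(a)=+1.781e-03  f'(a)=-1.935e+00  a ← 53.472959 − (+1.781e-03/-1.935e+00) = 53.473879
iter 4: u=1.344965  f(a)=+5.123e-08  f'(a)=-1.935e+00  a ← 53.473879 − (+5.123e-08/-1.935e+00) = 53.473879
iter 5: u=1.344965  f(a)=+0.000e+00  f'(a)=-1.935e+00  a ← 53.473879 − (+0.000e+00/-1.935e+00) = 53.473879
converged: |Δa| < 1e-12 after 5 iterations
sag = a·(cosh(S/(2a)) − 1) = 53.473879·(cosh(1.344965) − 1) = 56.110176
T_max/T_min = cosh(S/(2a)) = 2.049301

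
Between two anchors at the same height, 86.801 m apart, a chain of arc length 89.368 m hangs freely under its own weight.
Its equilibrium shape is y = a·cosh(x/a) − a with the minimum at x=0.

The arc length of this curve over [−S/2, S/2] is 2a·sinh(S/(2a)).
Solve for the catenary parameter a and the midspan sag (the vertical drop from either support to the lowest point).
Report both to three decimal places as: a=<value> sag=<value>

seed: a₀ = √(S³/(24(L−S))) = √(86.801³/(24·2.567)) = 103.031148
iter 1: u=0.421237  f(a)=+2.287e-02  f'(a)=-5.072e-02  a ← 103.031148 − (+2.287e-02/-5.072e-02) = 103.482078
iter 2: u=0.419401  f(a)=+1.510e-04  f'(a)=-5.005e-02  a ← 103.482078 − (+1.510e-04/-5.005e-02) = 103.485096
iter 3: u=0.419389  f(a)=+6.682e-09  f'(a)=-5.005e-02  a ← 103.485096 − (+6.682e-09/-5.005e-02) = 103.485096
iter 4: u=0.419389  f(a)=+0.000e+00  f'(a)=-5.005e-02  a ← 103.485096 − (+0.000e+00/-5.005e-02) = 103.485096
converged: |Δa| < 1e-12 after 4 iterations
sag = a·(cosh(S/(2a)) − 1) = 103.485096·(cosh(0.419389) − 1) = 9.235022
T_max/T_min = cosh(S/(2a)) = 1.089240

a=103.485 sag=9.235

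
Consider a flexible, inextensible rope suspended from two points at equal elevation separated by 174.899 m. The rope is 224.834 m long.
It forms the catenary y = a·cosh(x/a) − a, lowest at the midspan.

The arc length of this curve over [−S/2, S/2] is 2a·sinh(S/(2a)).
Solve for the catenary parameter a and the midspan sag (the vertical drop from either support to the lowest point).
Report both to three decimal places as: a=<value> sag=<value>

a=69.507 sag=62.663

seed: a₀ = √(S³/(24(L−S))) = √(174.899³/(24·49.935)) = 66.814826
iter 1: u=1.308834  f(a)=+4.456e+00  f'(a)=-1.767e+00  a ← 66.814826 − (+4.456e+00/-1.767e+00) = 69.336516
iter 2: u=1.261233  f(a)=+2.647e-01  f'(a)=-1.563e+00  a ← 69.336516 − (+2.647e-01/-1.563e+00) = 69.505882
iter 3: u=1.258160  f(a)=+1.064e-03  f'(a)=-1.550e+00  a ← 69.505882 − (+1.064e-03/-1.550e+00) = 69.506568
iter 4: u=1.258147  f(a)=+1.736e-08  f'(a)=-1.550e+00  a ← 69.506568 − (+1.736e-08/-1.550e+00) = 69.506568
iter 5: u=1.258147  f(a)=+5.684e-14  f'(a)=-1.550e+00  a ← 69.506568 − (+5.684e-14/-1.550e+00) = 69.506568
converged: |Δa| < 1e-12 after 5 iterations
sag = a·(cosh(S/(2a)) − 1) = 69.506568·(cosh(1.258147) − 1) = 62.662811
T_max/T_min = cosh(S/(2a)) = 1.901538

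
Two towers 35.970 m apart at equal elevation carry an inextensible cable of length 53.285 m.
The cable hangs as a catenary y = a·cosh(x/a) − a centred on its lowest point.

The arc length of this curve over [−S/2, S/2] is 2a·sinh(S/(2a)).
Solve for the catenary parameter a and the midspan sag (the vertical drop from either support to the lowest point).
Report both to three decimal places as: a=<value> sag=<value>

seed: a₀ = √(S³/(24(L−S))) = √(35.970³/(24·17.315)) = 10.582634
iter 1: u=1.699482  f(a)=+2.680e+00  f'(a)=-4.320e+00  a ← 10.582634 − (+2.680e+00/-4.320e+00) = 11.202845
iter 2: u=1.605396  f(a)=+2.536e-01  f'(a)=-3.538e+00  a ← 11.202845 − (+2.536e-01/-3.538e+00) = 11.274531
iter 3: u=1.595188  f(a)=+2.797e-03  f'(a)=-3.460e+00  a ← 11.274531 − (+2.797e-03/-3.460e+00) = 11.275339
iter 4: u=1.595074  f(a)=+3.484e-07  f'(a)=-3.459e+00  a ← 11.275339 − (+3.484e-07/-3.459e+00) = 11.275339
iter 5: u=1.595074  f(a)=+7.105e-15  f'(a)=-3.459e+00  a ← 11.275339 − (+7.105e-15/-3.459e+00) = 11.275339
converged: |Δa| < 1e-12 after 5 iterations
sag = a·(cosh(S/(2a)) − 1) = 11.275339·(cosh(1.595074) − 1) = 17.654854
T_max/T_min = cosh(S/(2a)) = 2.565794

a=11.275 sag=17.655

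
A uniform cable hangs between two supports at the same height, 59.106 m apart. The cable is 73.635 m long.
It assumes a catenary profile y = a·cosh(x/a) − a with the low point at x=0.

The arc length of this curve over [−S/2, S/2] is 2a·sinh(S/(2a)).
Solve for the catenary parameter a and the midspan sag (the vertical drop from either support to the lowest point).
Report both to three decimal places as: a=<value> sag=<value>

seed: a₀ = √(S³/(24(L−S))) = √(59.106³/(24·14.529)) = 24.334581
iter 1: u=1.214445  f(a)=+1.110e+00  f'(a)=-1.380e+00  a ← 24.334581 − (+1.110e+00/-1.380e+00) = 25.138949
iter 2: u=1.175586  f(a)=+5.740e-02  f'(a)=-1.240e+00  a ← 25.138949 − (+5.740e-02/-1.240e+00) = 25.185227
iter 3: u=1.173426  f(a)=+1.721e-04  f'(a)=-1.233e+00  a ← 25.185227 − (+1.721e-04/-1.233e+00) = 25.185367
iter 4: u=1.173419  f(a)=+1.557e-09  f'(a)=-1.233e+00  a ← 25.185367 − (+1.557e-09/-1.233e+00) = 25.185367
iter 5: u=1.173419  f(a)=+0.000e+00  f'(a)=-1.233e+00  a ← 25.185367 − (+0.000e+00/-1.233e+00) = 25.185367
converged: |Δa| < 1e-12 after 5 iterations
sag = a·(cosh(S/(2a)) − 1) = 25.185367·(cosh(1.173419) − 1) = 19.422155
T_max/T_min = cosh(S/(2a)) = 1.771168

a=25.185 sag=19.422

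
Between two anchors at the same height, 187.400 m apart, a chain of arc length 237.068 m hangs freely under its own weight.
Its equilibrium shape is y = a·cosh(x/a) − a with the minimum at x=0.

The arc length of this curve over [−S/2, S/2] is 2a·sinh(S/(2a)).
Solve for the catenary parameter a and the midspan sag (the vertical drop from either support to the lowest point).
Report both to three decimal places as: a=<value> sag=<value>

seed: a₀ = √(S³/(24(L−S))) = √(187.400³/(24·49.668)) = 74.303697
iter 1: u=1.261041  f(a)=+4.102e+00  f'(a)=-1.562e+00  a ← 74.303697 − (+4.102e+00/-1.562e+00) = 76.929970
iter 2: u=1.217991  f(a)=+2.275e-01  f'(a)=-1.393e+00  a ← 76.929970 − (+2.275e-01/-1.393e+00) = 77.093294
iter 3: u=1.215411  f(a)=+7.908e-04  f'(a)=-1.383e+00  a ← 77.093294 − (+7.908e-04/-1.383e+00) = 77.093866
iter 4: u=1.215401  f(a)=+9.629e-09  f'(a)=-1.383e+00  a ← 77.093866 − (+9.629e-09/-1.383e+00) = 77.093866
iter 5: u=1.215401  f(a)=+0.000e+00  f'(a)=-1.383e+00  a ← 77.093866 − (+0.000e+00/-1.383e+00) = 77.093866
converged: |Δa| < 1e-12 after 5 iterations
sag = a·(cosh(S/(2a)) − 1) = 77.093866·(cosh(1.215401) − 1) = 64.305474
T_max/T_min = cosh(S/(2a)) = 1.834119

a=77.094 sag=64.305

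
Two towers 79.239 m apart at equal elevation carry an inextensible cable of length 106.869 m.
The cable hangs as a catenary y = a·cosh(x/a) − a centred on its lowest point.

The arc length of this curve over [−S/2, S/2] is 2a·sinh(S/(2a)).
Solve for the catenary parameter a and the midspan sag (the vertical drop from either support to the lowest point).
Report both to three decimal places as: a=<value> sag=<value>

a=28.722 sag=31.942

seed: a₀ = √(S³/(24(L−S))) = √(79.239³/(24·27.630)) = 27.391286
iter 1: u=1.446427  f(a)=+3.039e+00  f'(a)=-2.472e+00  a ← 27.391286 − (+3.039e+00/-2.472e+00) = 28.620324
iter 2: u=1.384313  f(a)=+2.165e-01  f'(a)=-2.131e+00  a ← 28.620324 − (+2.165e-01/-2.131e+00) = 28.721886
iter 3: u=1.379418  f(a)=+1.285e-03  f'(a)=-2.106e+00  a ← 28.721886 − (+1.285e-03/-2.106e+00) = 28.722496
iter 4: u=1.379389  f(a)=+4.588e-08  f'(a)=-2.106e+00  a ← 28.722496 − (+4.588e-08/-2.106e+00) = 28.722496
iter 5: u=1.379389  f(a)=+1.421e-14  f'(a)=-2.106e+00  a ← 28.722496 − (+1.421e-14/-2.106e+00) = 28.722496
converged: |Δa| < 1e-12 after 5 iterations
sag = a·(cosh(S/(2a)) − 1) = 28.722496·(cosh(1.379389) − 1) = 31.942383
T_max/T_min = cosh(S/(2a)) = 2.112103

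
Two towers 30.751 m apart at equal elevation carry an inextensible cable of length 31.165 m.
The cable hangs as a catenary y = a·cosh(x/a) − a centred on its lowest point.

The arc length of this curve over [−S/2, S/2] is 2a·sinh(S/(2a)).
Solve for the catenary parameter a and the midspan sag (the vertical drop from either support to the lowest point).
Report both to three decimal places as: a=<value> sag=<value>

seed: a₀ = √(S³/(24(L−S))) = √(30.751³/(24·0.414)) = 54.098232
iter 1: u=0.284214  f(a)=+1.675e-03  f'(a)=-1.543e-02  a ← 54.098232 − (+1.675e-03/-1.543e-02) = 54.206811
iter 2: u=0.283645  f(a)=+5.057e-06  f'(a)=-1.534e-02  a ← 54.206811 − (+5.057e-06/-1.534e-02) = 54.207141
iter 3: u=0.283643  f(a)=+4.639e-11  f'(a)=-1.534e-02  a ← 54.207141 − (+4.639e-11/-1.534e-02) = 54.207141
iter 4: u=0.283643  f(a)=-3.553e-15  f'(a)=-1.534e-02  a ← 54.207141 − (-3.553e-15/-1.534e-02) = 54.207141
converged: |Δa| < 1e-12 after 4 iterations
sag = a·(cosh(S/(2a)) − 1) = 54.207141·(cosh(0.283643) − 1) = 2.195239
T_max/T_min = cosh(S/(2a)) = 1.040497

a=54.207 sag=2.195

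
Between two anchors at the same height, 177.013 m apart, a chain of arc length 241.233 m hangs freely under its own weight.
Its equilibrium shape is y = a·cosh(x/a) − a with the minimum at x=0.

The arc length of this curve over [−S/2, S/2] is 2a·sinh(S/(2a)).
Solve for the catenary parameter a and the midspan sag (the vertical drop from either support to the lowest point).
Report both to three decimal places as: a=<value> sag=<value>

a=63.014 sag=73.071

seed: a₀ = √(S³/(24(L−S))) = √(177.013³/(24·64.220)) = 59.988358
iter 1: u=1.475395  f(a)=+7.363e+00  f'(a)=-2.645e+00  a ← 59.988358 − (+7.363e+00/-2.645e+00) = 62.772265
iter 2: u=1.409962  f(a)=+5.436e-01  f'(a)=-2.268e+00  a ← 62.772265 − (+5.436e-01/-2.268e+00) = 63.011991
iter 3: u=1.404598  f(a)=+3.485e-03  f'(a)=-2.239e+00  a ← 63.011991 − (+3.485e-03/-2.239e+00) = 63.013547
iter 4: u=1.404563  f(a)=+1.452e-07  f'(a)=-2.238e+00  a ← 63.013547 − (+1.452e-07/-2.238e+00) = 63.013547
iter 5: u=1.404563  f(a)=+0.000e+00  f'(a)=-2.238e+00  a ← 63.013547 − (+0.000e+00/-2.238e+00) = 63.013547
converged: |Δa| < 1e-12 after 5 iterations
sag = a·(cosh(S/(2a)) − 1) = 63.013547·(cosh(1.404563) − 1) = 73.071159
T_max/T_min = cosh(S/(2a)) = 2.159610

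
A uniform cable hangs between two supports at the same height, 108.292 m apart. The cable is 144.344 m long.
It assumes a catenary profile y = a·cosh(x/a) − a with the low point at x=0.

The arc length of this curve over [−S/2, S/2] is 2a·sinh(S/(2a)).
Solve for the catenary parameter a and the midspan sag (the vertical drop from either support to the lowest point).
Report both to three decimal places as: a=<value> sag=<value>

seed: a₀ = √(S³/(24(L−S))) = √(108.292³/(24·36.052)) = 38.311068
iter 1: u=1.413325  f(a)=+3.777e+00  f'(a)=-2.286e+00  a ← 38.311068 − (+3.777e+00/-2.286e+00) = 39.963307
iter 2: u=1.354893  f(a)=+2.581e-01  f'(a)=-1.983e+00  a ← 39.963307 − (+2.581e-01/-1.983e+00) = 40.093431
iter 3: u=1.350496  f(a)=+1.400e-03  f'(a)=-1.962e+00  a ← 40.093431 − (+1.400e-03/-1.962e+00) = 40.094145
iter 4: u=1.350471  f(a)=+4.172e-08  f'(a)=-1.962e+00  a ← 40.094145 − (+4.172e-08/-1.962e+00) = 40.094145
iter 5: u=1.350471  f(a)=+0.000e+00  f'(a)=-1.962e+00  a ← 40.094145 − (+0.000e+00/-1.962e+00) = 40.094145
converged: |Δa| < 1e-12 after 5 iterations
sag = a·(cosh(S/(2a)) − 1) = 40.094145·(cosh(1.350471) − 1) = 42.466972
T_max/T_min = cosh(S/(2a)) = 2.059181

a=40.094 sag=42.467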